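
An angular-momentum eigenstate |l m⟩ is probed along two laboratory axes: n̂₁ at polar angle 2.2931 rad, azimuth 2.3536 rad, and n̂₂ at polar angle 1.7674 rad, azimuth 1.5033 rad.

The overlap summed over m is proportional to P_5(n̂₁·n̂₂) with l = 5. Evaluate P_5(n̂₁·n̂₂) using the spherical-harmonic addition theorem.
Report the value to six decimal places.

-0.188430

Addition theorem: P_5(cos γ) = (4π/11) Σ_m Y*_{lm}(Ω₁) Y_{lm}(Ω₂), m = −5…5:
  m=-5: Y*=0.07701 - 0.07903j  Y=0.13944 - 0.39736j  product -0.02067 - 0.04162j
  m=-4: Y*=0.30747 - 0.00319j  Y=-0.25563 - 0.07074j  product -0.07882 - 0.02094j
  m=-3: Y*=0.30544 + 0.30073j  Y=0.04309 - 0.20989j  product 0.07628 - 0.05115j
  m=-2: Y*=0.00102 + 0.19629j  Y=-0.27941 - 0.03795j  product 0.00716 - 0.05488j
  m=-1: Y*=0.18767 - 0.18865j  Y=0.01052 - 0.15556j  product -0.02737 - 0.03118j
  m=+0: Y*=0.27525 + 0.00000j  Y=-0.28375 + 0.00000j  product -0.07810 + 0.00000j
  m=+1: Y*=-0.18767 - 0.18865j  Y=-0.01052 - 0.15556j  product -0.02737 + 0.03118j
  m=+2: Y*=0.00102 - 0.19629j  Y=-0.27941 + 0.03795j  product 0.00716 + 0.05488j
  m=+3: Y*=-0.30544 + 0.30073j  Y=-0.04309 - 0.20989j  product 0.07628 + 0.05115j
  m=+4: Y*=0.30747 + 0.00319j  Y=-0.25563 + 0.07074j  product -0.07882 + 0.02094j
  m=+5: Y*=-0.07701 - 0.07903j  Y=-0.13944 - 0.39736j  product -0.02067 + 0.04162j
Total Σ_m = -0.16494 + 0.00000j. Multiply by 1.142397: -0.18843 + 0.00000j. P_5(cos γ) = -0.188430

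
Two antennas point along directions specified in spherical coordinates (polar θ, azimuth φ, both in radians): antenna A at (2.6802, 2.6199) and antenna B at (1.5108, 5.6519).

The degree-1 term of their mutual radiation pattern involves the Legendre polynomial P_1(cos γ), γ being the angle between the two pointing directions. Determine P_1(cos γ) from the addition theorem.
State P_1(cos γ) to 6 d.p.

Expand P_1 via completeness: Σ_{m} conj(Y_{1,m}) at Ω₁ times Y_{1,m} at Ω₂ —
  term(m=-1) = -0.052727-0.005802i   from Y*(Ω₁)=-0.133352+0.076652i, Y(Ω₂)=+0.278405+0.203538i
  term(m=+0) = -0.012818-0.000000i   from Y*(Ω₁)=-0.437511-0.000000i, Y(Ω₂)=+0.029297+0.000000i
  term(m=+1) = -0.052727+0.005802i   from Y*(Ω₁)=+0.133352+0.076652i, Y(Ω₂)=-0.278405+0.203538i
Total Σ_m = -0.118273+0.000000i. Multiply by 4.188790: -0.495419+0.000000i. P_1(cos γ) = -0.495419

-0.495419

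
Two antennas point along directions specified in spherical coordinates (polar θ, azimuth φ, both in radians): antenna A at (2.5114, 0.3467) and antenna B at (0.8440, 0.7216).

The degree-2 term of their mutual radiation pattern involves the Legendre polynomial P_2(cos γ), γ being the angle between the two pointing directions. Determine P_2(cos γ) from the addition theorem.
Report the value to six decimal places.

Summing Y*_{l m}(θ₁,φ₁)·Y_{l m}(θ₂,φ₂) over m ∈ [−2, 2]; prefactor 4π/(2·2+1) = 2.513274:
  m=-2: (0.103167, 0.085739) × (0.027451, -0.213968) = (0.021177, -0.019721)  (running Σ = (0.021177, -0.019721))
  m=-1: (-0.345928, -0.124982) × (0.288006, -0.253417) = (-0.131302, 0.051669)  (running Σ = (-0.110124, 0.031948))
  m=0: (0.302200, -0.000000) × (0.102375, 0.000000) = (0.030938, 0.000000)  (running Σ = (-0.079187, 0.031948))
  m=1: (0.345928, -0.124982) × (-0.288006, -0.253417) = (-0.131302, -0.051669)  (running Σ = (-0.210488, -0.019721))
  m=2: (0.103167, -0.085739) × (0.027451, 0.213968) = (0.021177, 0.019721)  (running Σ = (-0.189311, 0.000000))
Total Σ_m = (-0.189311, 0.000000). Multiply by 2.513274: (-0.475791, 0.000000). P_2(cos γ) = -0.475791

-0.475791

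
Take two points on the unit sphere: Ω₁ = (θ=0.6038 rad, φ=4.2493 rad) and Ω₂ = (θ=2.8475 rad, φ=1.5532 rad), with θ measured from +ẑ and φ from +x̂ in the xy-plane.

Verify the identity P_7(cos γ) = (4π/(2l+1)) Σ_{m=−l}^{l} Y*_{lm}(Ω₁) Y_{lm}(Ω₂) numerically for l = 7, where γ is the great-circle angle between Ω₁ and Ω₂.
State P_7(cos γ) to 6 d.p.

0.140472

Addition theorem: P_7(cos γ) = (4π/15) Σ_m Y*_{lm}(Ω₁) Y_{lm}(Ω₂), m = −7…7:
  term(m=-7) = 0.00000 + 0.00000j   from Y*(Ω₁)=-0.00095 - 0.00946j, Y(Ω₂)=-0.00001 + 0.00009j
  term(m=-6) = 0.00005 + 0.00002j   from Y*(Ω₁)=0.04823 + 0.01832j, Y(Ω₂)=0.00106 + 0.00011j
  term(m=-5) = 0.00085 + 0.00110j   from Y*(Ω₁)=-0.12432 + 0.11458j, Y(Ω₂)=0.00072 - 0.00816j
  term(m=-4) = 0.00338 + 0.01575j   from Y*(Ω₁)=-0.10133 - 0.35033j, Y(Ω₂)=-0.04406 - 0.00311j
  term(m=-3) = -0.01896 + 0.07944j   from Y*(Ω₁)=0.47680 + 0.08752j, Y(Ω₂)=-0.00889 + 0.16825j
  term(m=-2) = -0.06882 + 0.08514j   from Y*(Ω₁)=-0.15278 + 0.20324j, Y(Ω₂)=0.43031 + 0.01515j
  term(m=-1) = 0.14673 - 0.07006j   from Y*(Ω₁)=0.11874 + 0.23781j, Y(Ω₂)=0.01076 - 0.61162j
  term(m=+0) = 0.04125 + 0.00000j   from Y*(Ω₁)=-0.35268 + 0.00000j, Y(Ω₂)=-0.11697 + 0.00000j
  term(m=+1) = 0.14673 + 0.07006j   from Y*(Ω₁)=-0.11874 + 0.23781j, Y(Ω₂)=-0.01076 - 0.61162j
  term(m=+2) = -0.06882 - 0.08514j   from Y*(Ω₁)=-0.15278 - 0.20324j, Y(Ω₂)=0.43031 - 0.01515j
  term(m=+3) = -0.01896 - 0.07944j   from Y*(Ω₁)=-0.47680 + 0.08752j, Y(Ω₂)=0.00889 + 0.16825j
  term(m=+4) = 0.00338 - 0.01575j   from Y*(Ω₁)=-0.10133 + 0.35033j, Y(Ω₂)=-0.04406 + 0.00311j
  term(m=+5) = 0.00085 - 0.00110j   from Y*(Ω₁)=0.12432 + 0.11458j, Y(Ω₂)=-0.00072 - 0.00816j
  term(m=+6) = 0.00005 - 0.00002j   from Y*(Ω₁)=0.04823 - 0.01832j, Y(Ω₂)=0.00106 - 0.00011j
  term(m=+7) = 0.00000 - 0.00000j   from Y*(Ω₁)=0.00095 - 0.00946j, Y(Ω₂)=0.00001 + 0.00009j
Σ over m = 0.16768 - 0.00000j; ×(4π/15) → 0.14047 - 0.00000j. Real part: 0.140472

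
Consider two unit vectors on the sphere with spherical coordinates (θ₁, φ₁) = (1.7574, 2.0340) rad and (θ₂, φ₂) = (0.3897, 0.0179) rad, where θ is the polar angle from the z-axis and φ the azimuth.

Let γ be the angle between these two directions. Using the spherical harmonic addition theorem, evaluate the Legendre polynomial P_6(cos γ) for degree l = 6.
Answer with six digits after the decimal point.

0.191740

Addition theorem: P_6(cos γ) = (4π/13) Σ_m Y*_{lm}(Ω₁) Y_{lm}(Ω₂), m = −6…6:
  m=-6: Y*=0.40666 - 0.15417j  Y=0.00144 - 0.00016j  product 0.00056 - 0.00029j
  m=-5: Y*=0.20904 + 0.19289j  Y=0.01220 - 0.00110j  product 0.00276 + 0.00212j
  m=-4: Y*=0.05752 - 0.19854j  Y=0.06236 - 0.00447j  product 0.00270 - 0.01264j
  m=-3: Y*=0.29566 - 0.05416j  Y=0.21156 - 0.01137j  product 0.06193 - 0.01482j
  m=-2: Y*=-0.07926 - 0.10549j  Y=0.45848 - 0.01642j  product -0.03807 - 0.04706j
  m=-1: Y*=0.13445 - 0.26920j  Y=0.50541 - 0.00905j  product 0.06552 - 0.13727j
  m=+0: Y*=-0.11123 + 0.00000j  Y=-0.06789 + 0.00000j  product 0.00755 + 0.00000j
  m=+1: Y*=-0.13445 - 0.26920j  Y=-0.50541 - 0.00905j  product 0.06552 + 0.13727j
  m=+2: Y*=-0.07926 + 0.10549j  Y=0.45848 + 0.01642j  product -0.03807 + 0.04706j
  m=+3: Y*=-0.29566 - 0.05416j  Y=-0.21156 - 0.01137j  product 0.06193 + 0.01482j
  m=+4: Y*=0.05752 + 0.19854j  Y=0.06236 + 0.00447j  product 0.00270 + 0.01264j
  m=+5: Y*=-0.20904 + 0.19289j  Y=-0.01220 - 0.00110j  product 0.00276 - 0.00212j
  m=+6: Y*=0.40666 + 0.15417j  Y=0.00144 + 0.00016j  product 0.00056 + 0.00029j
Total Σ_m = 0.19836 + 0.00000j. Multiply by 0.966644: 0.19174 + 0.00000j. P_6(cos γ) = 0.191740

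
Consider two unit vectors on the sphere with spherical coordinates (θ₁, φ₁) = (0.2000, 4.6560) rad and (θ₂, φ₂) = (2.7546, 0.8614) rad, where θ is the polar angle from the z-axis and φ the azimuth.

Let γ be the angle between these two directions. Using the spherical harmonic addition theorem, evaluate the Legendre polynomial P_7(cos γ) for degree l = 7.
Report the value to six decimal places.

-0.266220

Expand P_7 via completeness: Σ_{m} conj(Y_{7,m}) at Ω₁ times Y_{7,m} at Ω₂ —
  term(m=-7) = +0.000000+0.000000i   from Y*(Ω₁)=+0.000002+0.000006i, Y(Ω₂)=+0.000528+0.000137i
  term(m=-6) = +0.000000+0.000000i   from Y*(Ω₁)=-0.000106+0.000037i, Y(Ω₂)=-0.002205-0.004495i
  term(m=-5) = +0.000037+0.000005i   from Y*(Ω₁)=-0.000363-0.001253i, Y(Ω₂)=-0.011244+0.026200i
  term(m=-4) = +0.001031-0.000603i   from Y*(Ω₁)=+0.010360-0.002377i, Y(Ω₂)=+0.107192-0.033629i
  term(m=-3) = +0.007205-0.017616i   from Y*(Ω₁)=+0.010449+0.061176i, Y(Ω₂)=-0.260250-0.162220i
  term(m=-2) = -0.034853-0.128537i   from Y*(Ω₁)=-0.248227+0.028114i, Y(Ω₂)=+0.080723+0.526965i
  term(m=-1) = -0.202377-0.154811i   from Y*(Ω₁)=-0.034441-0.610128i, Y(Ω₂)=+0.271593-0.316366i
  term(m=+0) = +0.140138+0.000000i   from Y*(Ω₁)=+0.560385-0.000000i, Y(Ω₂)=+0.250074+0.000000i
  term(m=+1) = -0.202377+0.154811i   from Y*(Ω₁)=+0.034441-0.610128i, Y(Ω₂)=-0.271593-0.316366i
  term(m=+2) = -0.034853+0.128537i   from Y*(Ω₁)=-0.248227-0.028114i, Y(Ω₂)=+0.080723-0.526965i
  term(m=+3) = +0.007205+0.017616i   from Y*(Ω₁)=-0.010449+0.061176i, Y(Ω₂)=+0.260250-0.162220i
  term(m=+4) = +0.001031+0.000603i   from Y*(Ω₁)=+0.010360+0.002377i, Y(Ω₂)=+0.107192+0.033629i
  term(m=+5) = +0.000037-0.000005i   from Y*(Ω₁)=+0.000363-0.001253i, Y(Ω₂)=+0.011244+0.026200i
  term(m=+6) = +0.000000-0.000000i   from Y*(Ω₁)=-0.000106-0.000037i, Y(Ω₂)=-0.002205+0.004495i
  term(m=+7) = +0.000000-0.000000i   from Y*(Ω₁)=-0.000002+0.000006i, Y(Ω₂)=-0.000528+0.000137i
Accumulated sum -0.317777+0.000000i; after 4π/(2l+1) scaling, -0.266220+0.000000i ⇒ P_7 = -0.266220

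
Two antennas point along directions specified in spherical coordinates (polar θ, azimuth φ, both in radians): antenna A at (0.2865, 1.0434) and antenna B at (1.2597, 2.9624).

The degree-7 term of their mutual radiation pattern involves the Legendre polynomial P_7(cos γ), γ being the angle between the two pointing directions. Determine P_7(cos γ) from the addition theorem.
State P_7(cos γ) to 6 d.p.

Addition theorem: P_7(cos γ) = (4π/15) Σ_m Y*_{lm}(Ω₁) Y_{lm}(Ω₂), m = −7…7:
  m=-7: Y*=+0.000038+0.000061i  Y=-0.110278-0.336776i  product +0.000017-0.000019i
  m=-6: Y*=+0.000914-0.000021i  Y=+0.202764+0.375033i  product +0.000193+0.000339i
  m=-5: Y*=+0.003505-0.006346i  Y=-0.039094-0.048858i  product -0.000447+0.000077i
  m=-4: Y*=-0.020644-0.034535i  Y=-0.247881-0.215996i  product -0.002342+0.013020i
  m=-3: Y*=-0.158145+0.001802i  Y=+0.158131+0.094269i  product -0.025177-0.014623i
  m=-2: Y*=-0.206135+0.363382i  Y=+0.241794+0.090567i  product -0.082752+0.069195i
  m=-1: Y*=+0.311900+0.535519i  Y=-0.218779-0.039629i  product -0.047015-0.129520i
  m=+0: Y*=+0.151958-0.000000i  Y=-0.234440+0.000000i  product -0.035625+0.000000i
  m=+1: Y*=-0.311900+0.535519i  Y=+0.218779-0.039629i  product -0.047015+0.129520i
  m=+2: Y*=-0.206135-0.363382i  Y=+0.241794-0.090567i  product -0.082752-0.069195i
  m=+3: Y*=+0.158145+0.001802i  Y=-0.158131+0.094269i  product -0.025177+0.014623i
  m=+4: Y*=-0.020644+0.034535i  Y=-0.247881+0.215996i  product -0.002342-0.013020i
  m=+5: Y*=-0.003505-0.006346i  Y=+0.039094-0.048858i  product -0.000447-0.000077i
  m=+6: Y*=+0.000914+0.000021i  Y=+0.202764-0.375033i  product +0.000193-0.000339i
  m=+7: Y*=-0.000038+0.000061i  Y=+0.110278-0.336776i  product +0.000017+0.000019i
Total Σ_m = -0.350674-0.000000i. Multiply by 0.837758: -0.293780-0.000000i. P_7(cos γ) = -0.293780

-0.293780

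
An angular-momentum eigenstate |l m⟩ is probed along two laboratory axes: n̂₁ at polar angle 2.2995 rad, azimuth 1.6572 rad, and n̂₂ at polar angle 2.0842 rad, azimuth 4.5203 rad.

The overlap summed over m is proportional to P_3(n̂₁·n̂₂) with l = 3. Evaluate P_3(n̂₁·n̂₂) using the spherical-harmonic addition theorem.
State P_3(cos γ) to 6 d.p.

Addition theorem: P_3(cos γ) = (4π/7) Σ_m Y*_{lm}(Ω₁) Y_{lm}(Ω₂), m = −3…3:
  m=-3: Y*=+0.044405-0.167454i  Y=+0.150264-0.231230i  product -0.032048-0.035430i
  m=-2: Y*=+0.373131+0.065129i  Y=+0.353100+0.142746i  product +0.122456+0.076260i
  m=-1: Y*=-0.025324+0.292362i  Y=-0.011078+0.056958i  product -0.016372-0.004681i
  m=+0: Y*=+0.194541-0.000000i  Y=+0.328789+0.000000i  product +0.063963+0.000000i
  m=+1: Y*=+0.025324+0.292362i  Y=+0.011078+0.056958i  product -0.016372+0.004681i
  m=+2: Y*=+0.373131-0.065129i  Y=+0.353100-0.142746i  product +0.122456-0.076260i
  m=+3: Y*=-0.044405-0.167454i  Y=-0.150264-0.231230i  product -0.032048+0.035430i
Total Σ_m = +0.212035+0.000000i. Multiply by 1.795196: +0.380644+0.000000i. P_3(cos γ) = 0.380644

0.380644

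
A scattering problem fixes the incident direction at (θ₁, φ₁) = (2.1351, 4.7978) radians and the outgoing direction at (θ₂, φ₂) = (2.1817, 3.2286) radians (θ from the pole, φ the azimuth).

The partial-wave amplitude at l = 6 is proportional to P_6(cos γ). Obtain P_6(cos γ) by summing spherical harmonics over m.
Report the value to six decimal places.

Summing Y*_{l m}(θ₁,φ₁)·Y_{l m}(θ₂,φ₂) over m ∈ [−6, 6]; prefactor 4π/(2·6+1) = 0.966644:
  term(m=-6) = -0.02565 + 0.00025j   from Y*(Ω₁)=-0.15323 - 0.08620j, Y(Ω₂)=0.12649 - 0.07277j
  term(m=-5) = 0.00109 + 0.13646j   from Y*(Ω₁)=-0.15967 + 0.35087j, Y(Ω₂)=0.32102 - 0.14919j
  term(m=-4) = 0.16423 - 0.00105j   from Y*(Ω₁)=0.36780 + 0.13079j, Y(Ω₂)=0.39550 - 0.14349j
  term(m=-3) = -0.00002 - 0.00391j   from Y*(Ω₁)=0.00780 - 0.02977j, Y(Ω₂)=0.12287 - 0.03282j
  term(m=-2) = -0.09938 + 0.00032j   from Y*(Ω₁)=0.33197 + 0.05727j, Y(Ω₂)=-0.29055 + 0.05108j
  term(m=-1) = 0.00007 + 0.04123j   from Y*(Ω₁)=0.01400 - 0.16346j, Y(Ω₂)=-0.25035 + 0.02184j
  term(m=+0) = 0.06931 + 0.00000j   from Y*(Ω₁)=0.29671 + 0.00000j, Y(Ω₂)=0.23359 + 0.00000j
  term(m=+1) = 0.00007 - 0.04123j   from Y*(Ω₁)=-0.01400 - 0.16346j, Y(Ω₂)=0.25035 + 0.02184j
  term(m=+2) = -0.09938 - 0.00032j   from Y*(Ω₁)=0.33197 - 0.05727j, Y(Ω₂)=-0.29055 - 0.05108j
  term(m=+3) = -0.00002 + 0.00391j   from Y*(Ω₁)=-0.00780 - 0.02977j, Y(Ω₂)=-0.12287 - 0.03282j
  term(m=+4) = 0.16423 + 0.00105j   from Y*(Ω₁)=0.36780 - 0.13079j, Y(Ω₂)=0.39550 + 0.14349j
  term(m=+5) = 0.00109 - 0.13646j   from Y*(Ω₁)=0.15967 + 0.35087j, Y(Ω₂)=-0.32102 - 0.14919j
  term(m=+6) = -0.02565 - 0.00025j   from Y*(Ω₁)=-0.15323 + 0.08620j, Y(Ω₂)=0.12649 + 0.07277j
Accumulated sum 0.14998 + 0.00000j; after 4π/(2l+1) scaling, 0.14497 + 0.00000j ⇒ P_6 = 0.144973

0.144973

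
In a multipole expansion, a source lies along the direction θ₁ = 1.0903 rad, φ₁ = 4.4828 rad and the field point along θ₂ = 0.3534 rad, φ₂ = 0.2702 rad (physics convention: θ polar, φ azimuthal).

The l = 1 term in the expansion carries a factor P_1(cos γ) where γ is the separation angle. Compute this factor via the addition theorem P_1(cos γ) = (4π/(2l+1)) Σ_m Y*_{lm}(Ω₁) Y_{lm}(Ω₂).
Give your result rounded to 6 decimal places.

Summing Y*_{l m}(θ₁,φ₁)·Y_{l m}(θ₂,φ₂) over m ∈ [−1, 1]; prefactor 4π/(2·1+1) = 4.188790:
  [-1]  conj(Y_{1,-1})(Ω₁) = -0.069723-0.298333i ; Y_{1,-1}(Ω₂) = +0.115234-0.031917i ; Δ = -0.017556-0.032153i
  [+0]  conj(Y_{1,0})(Ω₁) = +0.225842-0.000000i ; Y_{1,0}(Ω₂) = +0.458408+0.000000i ; Δ = +0.103527+0.000000i
  [+1]  conj(Y_{1,1})(Ω₁) = +0.069723-0.298333i ; Y_{1,1}(Ω₂) = -0.115234-0.031917i ; Δ = -0.017556+0.032153i
Σ over m = +0.068415+0.000000i; ×(4π/3) → +0.286576+0.000000i. Real part: 0.286576

0.286576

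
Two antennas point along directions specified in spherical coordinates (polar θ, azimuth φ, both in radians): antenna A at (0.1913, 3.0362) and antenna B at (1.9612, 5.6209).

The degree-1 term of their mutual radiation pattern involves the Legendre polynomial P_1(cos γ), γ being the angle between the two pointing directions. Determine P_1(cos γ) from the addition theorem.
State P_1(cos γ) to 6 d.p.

Summing Y*_{l m}(θ₁,φ₁)·Y_{l m}(θ₂,φ₂) over m ∈ [−1, 1]; prefactor 4π/(2·1+1) = 4.188790:
  m=-1: (-0.065326, 0.006911) × (0.251952, 0.196466) = (-0.017817, -0.011093)  (running Σ = (-0.017817, -0.011093))
  m=0: (0.479689, -0.000000) × (-0.185943, 0.000000) = (-0.089195, 0.000000)  (running Σ = (-0.107012, -0.011093))
  m=1: (0.065326, 0.006911) × (-0.251952, 0.196466) = (-0.017817, 0.011093)  (running Σ = (-0.124829, 0.000000))
Σ over m = (-0.124829, 0.000000); ×(4π/3) → (-0.522881, 0.000000). Real part: -0.522881

-0.522881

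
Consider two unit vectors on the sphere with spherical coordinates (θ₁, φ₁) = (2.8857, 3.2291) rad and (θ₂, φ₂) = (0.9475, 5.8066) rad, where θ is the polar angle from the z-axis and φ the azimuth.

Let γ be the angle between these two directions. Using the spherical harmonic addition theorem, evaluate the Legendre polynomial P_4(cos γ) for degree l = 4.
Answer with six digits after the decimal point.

Addition theorem: P_4(cos γ) = (4π/9) Σ_m Y*_{lm}(Ω₁) Y_{lm}(Ω₂), m = −4…4:
  m=-4: 0.00171 + 0.00062j × -0.06334 + 0.18162j = -0.00022 + 0.00027j  (running Σ = -0.00022 + 0.00027j)
  m=-3: 0.01896 + 0.00510j × 0.05498 + 0.38722j = -0.00093 + 0.00762j  (running Σ = -0.00115 + 0.00789j)
  m=-2: 0.11716 + 0.02072j × 0.17690 + 0.24903j = 0.01557 + 0.03284j  (running Σ = 0.01441 + 0.04073j)
  m=-1: 0.40985 + 0.03596j × -0.12252 - 0.06325j = -0.04794 - 0.03033j  (running Σ = -0.03353 + 0.01040j)
  m=0: 0.59040 + 0.00000j × -0.33412 + 0.00000j = -0.19726 + 0.00000j  (running Σ = -0.23079 + 0.01040j)
  m=1: -0.40985 + 0.03596j × 0.12252 - 0.06325j = -0.04794 + 0.03033j  (running Σ = -0.27873 + 0.04073j)
  m=2: 0.11716 - 0.02072j × 0.17690 - 0.24903j = 0.01557 - 0.03284j  (running Σ = -0.26316 + 0.00789j)
  m=3: -0.01896 + 0.00510j × -0.05498 + 0.38722j = -0.00093 - 0.00762j  (running Σ = -0.26409 + 0.00027j)
  m=4: 0.00171 - 0.00062j × -0.06334 - 0.18162j = -0.00022 - 0.00027j  (running Σ = -0.26431 - 0.00000j)
Accumulated sum -0.26431 - 0.00000j; after 4π/(2l+1) scaling, -0.36905 - 0.00000j ⇒ P_4 = -0.369053

-0.369053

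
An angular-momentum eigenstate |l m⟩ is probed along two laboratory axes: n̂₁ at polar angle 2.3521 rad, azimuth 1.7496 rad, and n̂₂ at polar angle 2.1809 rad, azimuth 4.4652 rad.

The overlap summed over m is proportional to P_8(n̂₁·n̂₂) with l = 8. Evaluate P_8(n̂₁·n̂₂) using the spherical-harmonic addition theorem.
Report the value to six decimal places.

0.129557

Expand P_8 via completeness: Σ_{m} conj(Y_{8,m}) at Ω₁ times Y_{8,m} at Ω₂ —
  m=-8: 0.00466 + 0.03296j × -0.04151 + 0.09638j = -0.00337 - 0.00092j  (running Σ = -0.00337 - 0.00092j)
  m=-7: -0.12538 + 0.04143j × -0.28971 - 0.04661j = 0.03825 - 0.00616j  (running Σ = 0.03488 - 0.00708j)
  m=-6: -0.14829 - 0.27275j × -0.03920 - 0.44598j = -0.11583 + 0.07682j  (running Σ = -0.08094 + 0.06974j)
  m=-5: 0.35749 - 0.28719j × 0.31310 - 0.10894j = 0.08064 - 0.12887j  (running Σ = -0.00030 - 0.05912j)
  m=-4: 0.26553 + 0.23065j × -0.04451 - 0.06764j = 0.00378 - 0.02823j  (running Σ = 0.00348 - 0.08735j)
  m=-3: 0.03404 - 0.05726j × 0.24794 - 0.27069j = -0.00706 - 0.02341j  (running Σ = -0.00358 - 0.11076j)
  m=-2: 0.35984 + 0.13446j × 0.09887 + 0.05329j = 0.02841 + 0.03247j  (running Σ = 0.02484 - 0.07829j)
  m=-1: -0.02089 + 0.11560j × 0.07803 - 0.30921j = 0.03412 + 0.01548j  (running Σ = 0.05895 - 0.06281j)
  m=0: 0.35130 + 0.00000j × 0.16330 + 0.00000j = 0.05737 + 0.00000j  (running Σ = 0.11632 - 0.06281j)
  m=1: 0.02089 + 0.11560j × -0.07803 - 0.30921j = 0.03412 - 0.01548j  (running Σ = 0.15043 - 0.07829j)
  m=2: 0.35984 - 0.13446j × 0.09887 - 0.05329j = 0.02841 - 0.03247j  (running Σ = 0.17884 - 0.11076j)
  m=3: -0.03404 - 0.05726j × -0.24794 - 0.27069j = -0.00706 + 0.02341j  (running Σ = 0.17179 - 0.08735j)
  m=4: 0.26553 - 0.23065j × -0.04451 + 0.06764j = 0.00378 + 0.02823j  (running Σ = 0.17557 - 0.05912j)
  m=5: -0.35749 - 0.28719j × -0.31310 - 0.10894j = 0.08064 + 0.12887j  (running Σ = 0.25621 + 0.06974j)
  m=6: -0.14829 + 0.27275j × -0.03920 + 0.44598j = -0.11583 - 0.07682j  (running Σ = 0.14038 - 0.00708j)
  m=7: 0.12538 + 0.04143j × 0.28971 - 0.04661j = 0.03825 + 0.00616j  (running Σ = 0.17864 - 0.00092j)
  m=8: 0.00466 - 0.03296j × -0.04151 - 0.09638j = -0.00337 + 0.00092j  (running Σ = 0.17527 + 0.00000j)
Accumulated sum 0.17527 + 0.00000j; after 4π/(2l+1) scaling, 0.12956 + 0.00000j ⇒ P_8 = 0.129557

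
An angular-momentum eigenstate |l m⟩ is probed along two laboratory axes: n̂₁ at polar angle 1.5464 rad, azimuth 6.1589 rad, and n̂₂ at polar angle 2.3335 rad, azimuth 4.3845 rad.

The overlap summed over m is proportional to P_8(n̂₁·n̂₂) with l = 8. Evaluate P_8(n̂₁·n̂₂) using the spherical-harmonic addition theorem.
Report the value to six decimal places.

0.048396

Term-by-term m-sum for l=8 (normalisation 4π/17 = 0.739198):
  [-8]  conj(Y_{8,-8})(Ω₁) = +0.280295-0.431092i ; Y_{8,-8}(Ω₂) = -0.033415+0.019065i ; Δ = -0.001147+0.019749i
  [-7]  conj(Y_{8,-7})(Ω₁) = +0.032363-0.038361i ; Y_{8,-7}(Ω₂) = -0.110125-0.097453i ; Δ = -0.007302+0.001071i
  [-6]  conj(Y_{8,-6})(Ω₁) = -0.273560+0.252665i ; Y_{8,-6}(Ω₂) = +0.127878-0.305403i ; Δ = +0.042182+0.115856i
  [-5]  conj(Y_{8,-5})(Ω₁) = -0.048167+0.034491i ; Y_{8,-5}(Ω₂) = +0.460484+0.031661i ; Δ = -0.023272+0.014357i
  [-4]  conj(Y_{8,-4})(Ω₁) = +0.292399-0.158655i ; Y_{8,-4}(Ω₂) = +0.080521+0.303615i ; Δ = +0.071714+0.076002i
  [-3]  conj(Y_{8,-3})(Ω₁) = +0.059170-0.023145i ; Y_{8,-3}(Ω₂) = +0.099644-0.066304i ; Δ = +0.004361-0.006229i
  [-2]  conj(Y_{8,-2})(Ω₁) = -0.306329+0.077752i ; Y_{8,-2}(Ω₂) = +0.304320+0.234132i ; Δ = -0.111426-0.048060i
  [-1]  conj(Y_{8,-1})(Ω₁) = -0.064876+0.008105i ; Y_{8,-1}(Ω₂) = -0.019066+0.056050i ; Δ = +0.000783-0.003791i
  [+0]  conj(Y_{8,0})(Ω₁) = +0.311246-0.000000i ; Y_{8,0}(Ω₂) = +0.365259+0.000000i ; Δ = +0.113685+0.000000i
  [+1]  conj(Y_{8,1})(Ω₁) = +0.064876+0.008105i ; Y_{8,1}(Ω₂) = +0.019066+0.056050i ; Δ = +0.000783+0.003791i
  [+2]  conj(Y_{8,2})(Ω₁) = -0.306329-0.077752i ; Y_{8,2}(Ω₂) = +0.304320-0.234132i ; Δ = -0.111426+0.048060i
  [+3]  conj(Y_{8,3})(Ω₁) = -0.059170-0.023145i ; Y_{8,3}(Ω₂) = -0.099644-0.066304i ; Δ = +0.004361+0.006229i
  [+4]  conj(Y_{8,4})(Ω₁) = +0.292399+0.158655i ; Y_{8,4}(Ω₂) = +0.080521-0.303615i ; Δ = +0.071714-0.076002i
  [+5]  conj(Y_{8,5})(Ω₁) = +0.048167+0.034491i ; Y_{8,5}(Ω₂) = -0.460484+0.031661i ; Δ = -0.023272-0.014357i
  [+6]  conj(Y_{8,6})(Ω₁) = -0.273560-0.252665i ; Y_{8,6}(Ω₂) = +0.127878+0.305403i ; Δ = +0.042182-0.115856i
  [+7]  conj(Y_{8,7})(Ω₁) = -0.032363-0.038361i ; Y_{8,7}(Ω₂) = +0.110125-0.097453i ; Δ = -0.007302-0.001071i
  [+8]  conj(Y_{8,8})(Ω₁) = +0.280295+0.431092i ; Y_{8,8}(Ω₂) = -0.033415-0.019065i ; Δ = -0.001147-0.019749i
Σ over m = +0.065470-0.000000i; ×(4π/17) → +0.048396-0.000000i. Real part: 0.048396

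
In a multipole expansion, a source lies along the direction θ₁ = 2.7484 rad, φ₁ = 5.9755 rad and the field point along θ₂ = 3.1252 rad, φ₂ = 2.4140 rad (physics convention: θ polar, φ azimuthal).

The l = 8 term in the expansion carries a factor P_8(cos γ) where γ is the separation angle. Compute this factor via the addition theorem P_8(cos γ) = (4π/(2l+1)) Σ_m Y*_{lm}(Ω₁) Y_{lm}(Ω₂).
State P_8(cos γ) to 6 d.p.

-0.381378

Term-by-term m-sum for l=8 (normalisation 4π/17 = 0.739198):
  term(m=-8) = (-0.000000, -0.000000)   from Y*(Ω₁)=(-0.000186, -0.000151), Y(Ω₂)=(0.000000, -0.000000)
  term(m=-7) = (0.000000, -0.000000)   from Y*(Ω₁)=(0.001271, 0.001927), Y(Ω₂)=(0.000000, -0.000000)
  term(m=-6) = (-0.000000, 0.000000)   from Y*(Ω₁)=(-0.003819, -0.013519), Y(Ω₂)=(-0.000000, -0.000000)
  term(m=-5) = (0.000000, -0.000000)   from Y*(Ω₁)=(-0.001966, 0.060729), Y(Ω₂)=(-0.000000, -0.000000)
  term(m=-4) = (-0.000000, 0.000000)   from Y*(Ω₁)=(0.063543, -0.179603), Y(Ω₂)=(-0.000001, 0.000000)
  term(m=-3) = (-0.000008, -0.000024)   from Y*(Ω₁)=(-0.252091, 0.333169), Y(Ω₂)=(-0.000035, 0.000050)
  term(m=-2) = (0.001039, 0.001159)   from Y*(Ω₁)=(0.459109, -0.324564), Y(Ω₂)=(0.000319, 0.002751)
  term(m=-1) = (-0.017860, -0.007974)   from Y*(Ω₁)=(-0.230986, 0.073402), Y(Ω₂)=(0.060264, 0.053670)
  term(m=+0) = (-0.482278, -0.000000)   from Y*(Ω₁)=(-0.416660, -0.000000), Y(Ω₂)=(1.157487, 0.000000)
  term(m=+1) = (-0.017860, 0.007974)   from Y*(Ω₁)=(0.230986, 0.073402), Y(Ω₂)=(-0.060264, 0.053670)
  term(m=+2) = (0.001039, -0.001159)   from Y*(Ω₁)=(0.459109, 0.324564), Y(Ω₂)=(0.000319, -0.002751)
  term(m=+3) = (-0.000008, 0.000024)   from Y*(Ω₁)=(0.252091, 0.333169), Y(Ω₂)=(0.000035, 0.000050)
  term(m=+4) = (-0.000000, -0.000000)   from Y*(Ω₁)=(0.063543, 0.179603), Y(Ω₂)=(-0.000001, -0.000000)
  term(m=+5) = (0.000000, 0.000000)   from Y*(Ω₁)=(0.001966, 0.060729), Y(Ω₂)=(0.000000, -0.000000)
  term(m=+6) = (-0.000000, -0.000000)   from Y*(Ω₁)=(-0.003819, 0.013519), Y(Ω₂)=(-0.000000, 0.000000)
  term(m=+7) = (0.000000, 0.000000)   from Y*(Ω₁)=(-0.001271, 0.001927), Y(Ω₂)=(-0.000000, -0.000000)
  term(m=+8) = (-0.000000, 0.000000)   from Y*(Ω₁)=(-0.000186, 0.000151), Y(Ω₂)=(0.000000, 0.000000)
Σ over m = (-0.515934, 0.000000); ×(4π/17) → (-0.381378, 0.000000). Real part: -0.381378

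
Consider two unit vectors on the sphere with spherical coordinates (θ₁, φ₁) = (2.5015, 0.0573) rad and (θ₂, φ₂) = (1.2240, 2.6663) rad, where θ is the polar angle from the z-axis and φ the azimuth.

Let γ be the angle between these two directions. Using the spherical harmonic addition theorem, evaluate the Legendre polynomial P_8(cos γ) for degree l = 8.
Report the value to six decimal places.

Addition theorem: P_8(cos γ) = (4π/17) Σ_m Y*_{lm}(Ω₁) Y_{lm}(Ω₂), m = −8…8:
  [-8]  conj(Y_{8,-8})(Ω₁) = (0.007485, 0.003694) ; Y_{8,-8}(Ω₂) = (-0.249049, -0.193587) ; Δ = (-0.001149, -0.002369)
  [-7]  conj(Y_{8,-7})(Ω₁) = (-0.041277, -0.017505) ; Y_{8,-7}(Ω₂) = (0.448182, 0.084084) ; Δ = (-0.017028, -0.011316)
  [-6]  conj(Y_{8,-6})(Ω₁) = (0.139146, 0.049817) ; Y_{8,-6}(Ω₂) = (-0.182910, 0.054550) ; Δ = (-0.028169, -0.001522)
  [-5]  conj(Y_{8,-5})(Ω₁) = (-0.316159, -0.093142) ; Y_{8,-5}(Ω₂) = (-0.185851, 0.178465) ; Δ = (0.075381, -0.039113)
  [-4]  conj(Y_{8,-4})(Ω₁) = (0.468363, 0.109269) ; Y_{8,-4}(Ω₂) = (0.097537, -0.284413) ; Δ = (0.076760, -0.122551)
  [-3]  conj(Y_{8,-3})(Ω₁) = (-0.354865, -0.061609) ; Y_{8,-3}(Ω₂) = (-0.018433, -0.126306) ; Δ = (-0.001240, 0.045957)
  [-2]  conj(Y_{8,-2})(Ω₁) = (-0.100689, -0.011590) ; Y_{8,-2}(Ω₂) = (0.186422, 0.261012) ; Δ = (-0.015746, -0.028442)
  [-1]  conj(Y_{8,-1})(Ω₁) = (0.414121, 0.023755) ; Y_{8,-1}(Ω₂) = (0.060928, 0.031356) ; Δ = (0.024487, 0.014433)
  [+0]  conj(Y_{8,0})(Ω₁) = (-0.031353, -0.000000) ; Y_{8,0}(Ω₂) = (-0.322101, 0.000000) ; Δ = (0.010099, 0.000000)
  [+1]  conj(Y_{8,1})(Ω₁) = (-0.414121, 0.023755) ; Y_{8,1}(Ω₂) = (-0.060928, 0.031356) ; Δ = (0.024487, -0.014433)
  [+2]  conj(Y_{8,2})(Ω₁) = (-0.100689, 0.011590) ; Y_{8,2}(Ω₂) = (0.186422, -0.261012) ; Δ = (-0.015746, 0.028442)
  [+3]  conj(Y_{8,3})(Ω₁) = (0.354865, -0.061609) ; Y_{8,3}(Ω₂) = (0.018433, -0.126306) ; Δ = (-0.001240, -0.045957)
  [+4]  conj(Y_{8,4})(Ω₁) = (0.468363, -0.109269) ; Y_{8,4}(Ω₂) = (0.097537, 0.284413) ; Δ = (0.076760, 0.122551)
  [+5]  conj(Y_{8,5})(Ω₁) = (0.316159, -0.093142) ; Y_{8,5}(Ω₂) = (0.185851, 0.178465) ; Δ = (0.075381, 0.039113)
  [+6]  conj(Y_{8,6})(Ω₁) = (0.139146, -0.049817) ; Y_{8,6}(Ω₂) = (-0.182910, -0.054550) ; Δ = (-0.028169, 0.001522)
  [+7]  conj(Y_{8,7})(Ω₁) = (0.041277, -0.017505) ; Y_{8,7}(Ω₂) = (-0.448182, 0.084084) ; Δ = (-0.017028, 0.011316)
  [+8]  conj(Y_{8,8})(Ω₁) = (0.007485, -0.003694) ; Y_{8,8}(Ω₂) = (-0.249049, 0.193587) ; Δ = (-0.001149, 0.002369)
Accumulated sum (0.236692, -0.000000); after 4π/(2l+1) scaling, (0.174962, -0.000000) ⇒ P_8 = 0.174962

0.174962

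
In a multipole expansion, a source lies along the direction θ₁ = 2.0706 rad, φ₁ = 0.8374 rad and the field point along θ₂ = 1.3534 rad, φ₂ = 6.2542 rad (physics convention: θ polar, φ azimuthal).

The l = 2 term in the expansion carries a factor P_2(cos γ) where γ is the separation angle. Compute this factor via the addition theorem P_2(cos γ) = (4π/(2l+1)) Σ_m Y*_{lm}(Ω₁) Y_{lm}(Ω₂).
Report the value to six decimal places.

-0.194055

Expand P_2 via completeness: Σ_{m} conj(Y_{2,m}) at Ω₁ times Y_{2,m} at Ω₂ —
  term(m=-2) = -0.017673+0.108156i   from Y*(Ω₁)=-0.030891+0.295945i, Y(Ω₂)=+0.367686+0.021339i
  term(m=-1) = -0.034240-0.040289i   from Y*(Ω₁)=-0.217525-0.241412i, Y(Ω₂)=+0.162639+0.004715i
  term(m=+0) = +0.026614+0.000000i   from Y*(Ω₁)=-0.098071-0.000000i, Y(Ω₂)=-0.271374+0.000000i
  term(m=+1) = -0.034240+0.040289i   from Y*(Ω₁)=+0.217525-0.241412i, Y(Ω₂)=-0.162639+0.004715i
  term(m=+2) = -0.017673-0.108156i   from Y*(Ω₁)=-0.030891-0.295945i, Y(Ω₂)=+0.367686-0.021339i
Total Σ_m = -0.077212+0.000000i. Multiply by 2.513274: -0.194055+0.000000i. P_2(cos γ) = -0.194055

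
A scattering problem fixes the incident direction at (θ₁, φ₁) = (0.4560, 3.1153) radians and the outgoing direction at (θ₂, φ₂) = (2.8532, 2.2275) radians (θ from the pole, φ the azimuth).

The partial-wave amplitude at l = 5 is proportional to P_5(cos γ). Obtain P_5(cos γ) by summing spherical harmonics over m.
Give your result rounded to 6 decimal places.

Addition theorem: P_5(cos γ) = (4π/11) Σ_m Y*_{lm}(Ω₁) Y_{lm}(Ω₂), m = −5…5:
  term(m=-5) = -0.000002-0.000006i   from Y*(Ω₁)=-0.007619+0.001007i, Y(Ω₂)=+0.000122+0.000855i
  term(m=-4) = +0.000418+0.000182i   from Y*(Ω₁)=+0.049279-0.005202i, Y(Ω₂)=+0.008014+0.004533i
  term(m=-3) = -0.009494+0.004921i   from Y*(Ω₁)=-0.184199+0.014559i, Y(Ω₂)=+0.053323-0.022502i
  term(m=-2) = +0.019657-0.094632i   from Y*(Ω₁)=+0.417897-0.021995i, Y(Ω₂)=+0.058793-0.223355i
  term(m=-1) = +0.159990+0.196638i   from Y*(Ω₁)=-0.473728+0.012458i, Y(Ω₂)=-0.326583-0.423674i
  term(m=+0) = +0.022411+0.000000i   from Y*(Ω₁)=-0.051484-0.000000i, Y(Ω₂)=-0.435295+0.000000i
  term(m=+1) = +0.159990-0.196638i   from Y*(Ω₁)=+0.473728+0.012458i, Y(Ω₂)=+0.326583-0.423674i
  term(m=+2) = +0.019657+0.094632i   from Y*(Ω₁)=+0.417897+0.021995i, Y(Ω₂)=+0.058793+0.223355i
  term(m=+3) = -0.009494-0.004921i   from Y*(Ω₁)=+0.184199+0.014559i, Y(Ω₂)=-0.053323-0.022502i
  term(m=+4) = +0.000418-0.000182i   from Y*(Ω₁)=+0.049279+0.005202i, Y(Ω₂)=+0.008014-0.004533i
  term(m=+5) = -0.000002+0.000006i   from Y*(Ω₁)=+0.007619+0.001007i, Y(Ω₂)=-0.000122+0.000855i
Accumulated sum +0.363549+0.000000i; after 4π/(2l+1) scaling, +0.415317+0.000000i ⇒ P_5 = 0.415317

0.415317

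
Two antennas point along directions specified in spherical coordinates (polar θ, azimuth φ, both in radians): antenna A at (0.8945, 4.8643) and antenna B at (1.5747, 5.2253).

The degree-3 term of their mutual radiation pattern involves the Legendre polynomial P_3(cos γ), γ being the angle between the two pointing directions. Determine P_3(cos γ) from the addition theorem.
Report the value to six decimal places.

-0.129459

Summing Y*_{l m}(θ₁,φ₁)·Y_{l m}(θ₂,φ₂) over m ∈ [−3, 3]; prefactor 4π/(2·3+1) = 1.795196:
  m=-3: -0.087107+0.177716i × -0.417000-0.013375i = +0.038700-0.072942i  (running Σ = +0.038700-0.072942i)
  m=-2: -0.371252-0.116398i × +0.002068-0.003412i = -0.001165+0.001026i  (running Σ = +0.037536-0.071917i)
  m=-1: +0.036571-0.238882i × -0.158576-0.281570i = -0.073061+0.027584i  (running Σ = -0.035526-0.044333i)
  m=0: -0.243195-0.000000i × +0.004370+0.000000i = -0.001063-0.000000i  (running Σ = -0.036588-0.044333i)
  m=1: -0.036571-0.238882i × +0.158576-0.281570i = -0.073061-0.027584i  (running Σ = -0.109650-0.071917i)
  m=2: -0.371252+0.116398i × +0.002068+0.003412i = -0.001165-0.001026i  (running Σ = -0.110814-0.072942i)
  m=3: +0.087107+0.177716i × +0.417000-0.013375i = +0.038700+0.072942i  (running Σ = -0.072114+0.000000i)
Σ over m = -0.072114+0.000000i; ×(4π/7) → -0.129459+0.000000i. Real part: -0.129459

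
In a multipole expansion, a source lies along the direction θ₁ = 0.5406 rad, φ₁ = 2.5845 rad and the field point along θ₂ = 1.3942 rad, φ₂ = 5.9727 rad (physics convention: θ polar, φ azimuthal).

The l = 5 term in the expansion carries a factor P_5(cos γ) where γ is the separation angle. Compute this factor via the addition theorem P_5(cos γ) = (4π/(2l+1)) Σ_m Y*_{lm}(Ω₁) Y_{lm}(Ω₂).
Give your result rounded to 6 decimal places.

Term-by-term m-sum for l=5 (normalisation 4π/11 = 1.142397):
  m=-5: Y*=(0.015706, 0.005842)  Y=(0.007883, 0.429073)  product (-0.002383, 0.006785)
  m=-4: Y*=(-0.053958, -0.069874)  Y=(0.078214, 0.229200)  product (0.011795, -0.017832)
  m=-3: Y*=(0.026567, 0.263506)  Y=(-0.142229, -0.191292)  product (0.046628, -0.042560)
  m=-2: Y*=(0.204551, -0.416401)  Y=(-0.212951, -0.152340)  product (-0.106994, 0.057512)
  m=-1: Y*=(-0.287794, 0.179269)  Y=(0.176507, 0.056634)  product (-0.060950, 0.015343)
  m=+0: Y*=(-0.241937, -0.000000)  Y=(0.265032, 0.000000)  product (-0.064121, -0.000000)
  m=+1: Y*=(0.287794, 0.179269)  Y=(-0.176507, 0.056634)  product (-0.060950, -0.015343)
  m=+2: Y*=(0.204551, 0.416401)  Y=(-0.212951, 0.152340)  product (-0.106994, -0.057512)
  m=+3: Y*=(-0.026567, 0.263506)  Y=(0.142229, -0.191292)  product (0.046628, 0.042560)
  m=+4: Y*=(-0.053958, 0.069874)  Y=(0.078214, -0.229200)  product (0.011795, 0.017832)
  m=+5: Y*=(-0.015706, 0.005842)  Y=(-0.007883, 0.429073)  product (-0.002383, -0.006785)
Σ over m = (-0.287930, 0.000000); ×(4π/11) → (-0.328930, 0.000000). Real part: -0.328930

-0.328930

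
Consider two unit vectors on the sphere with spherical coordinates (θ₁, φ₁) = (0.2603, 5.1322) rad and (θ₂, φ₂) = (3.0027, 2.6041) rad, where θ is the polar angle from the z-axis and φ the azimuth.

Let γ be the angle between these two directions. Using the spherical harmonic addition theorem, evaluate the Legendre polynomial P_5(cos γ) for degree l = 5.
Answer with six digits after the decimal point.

-0.802019

Term-by-term m-sum for l=5 (normalisation 4π/11 = 1.142397):
  m=-5: Y*=(0.000453, 0.000264)  Y=(0.000021, -0.000010)  product (0.000000, 0.000000)
  m=-4: Y*=(-0.000674, 0.006186)  Y=(0.000292, -0.000447)  product (0.000003, 0.000002)
  m=-3: Y*=(-0.041566, 0.013377)  Y=(0.000299, -0.007180)  product (0.000084, 0.000302)
  m=-2: Y*=(-0.130478, -0.145455)  Y=(-0.029731, -0.054968)  product (-0.004116, 0.011497)
  m=-1: Y*=(0.209565, -0.469512)  Y=(-0.284567, -0.169610)  product (-0.139269, 0.098064)
  m=+0: Y*=(0.516120, -0.000000)  Y=(-0.804951, 0.000000)  product (-0.415451, 0.000000)
  m=+1: Y*=(-0.209565, -0.469512)  Y=(0.284567, -0.169610)  product (-0.139269, -0.098064)
  m=+2: Y*=(-0.130478, 0.145455)  Y=(-0.029731, 0.054968)  product (-0.004116, -0.011497)
  m=+3: Y*=(0.041566, 0.013377)  Y=(-0.000299, -0.007180)  product (0.000084, -0.000302)
  m=+4: Y*=(-0.000674, -0.006186)  Y=(0.000292, 0.000447)  product (0.000003, -0.000002)
  m=+5: Y*=(-0.000453, 0.000264)  Y=(-0.000021, -0.000010)  product (0.000000, -0.000000)
Accumulated sum (-0.702049, 0.000000); after 4π/(2l+1) scaling, (-0.802019, 0.000000) ⇒ P_5 = -0.802019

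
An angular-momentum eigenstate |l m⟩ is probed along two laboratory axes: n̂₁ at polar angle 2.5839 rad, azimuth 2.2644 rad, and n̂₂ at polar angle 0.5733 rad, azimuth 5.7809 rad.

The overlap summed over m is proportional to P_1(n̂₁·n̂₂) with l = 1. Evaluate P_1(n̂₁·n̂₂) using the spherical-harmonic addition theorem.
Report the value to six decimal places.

-0.979940

Summing Y*_{l m}(θ₁,φ₁)·Y_{l m}(θ₂,φ₂) over m ∈ [−1, 1]; prefactor 4π/(2·1+1) = 4.188790:
  m=-1: Y*=-0.11690 + 0.14060j  Y=0.16425 + 0.09022j  product -0.03189 + 0.01255j
  m=+0: Y*=-0.41457 + 0.00000j  Y=0.41048 + 0.00000j  product -0.17017 + 0.00000j
  m=+1: Y*=0.11690 + 0.14060j  Y=-0.16425 + 0.09022j  product -0.03189 - 0.01255j
Total Σ_m = -0.23394 + 0.00000j. Multiply by 4.188790: -0.97994 + 0.00000j. P_1(cos γ) = -0.979940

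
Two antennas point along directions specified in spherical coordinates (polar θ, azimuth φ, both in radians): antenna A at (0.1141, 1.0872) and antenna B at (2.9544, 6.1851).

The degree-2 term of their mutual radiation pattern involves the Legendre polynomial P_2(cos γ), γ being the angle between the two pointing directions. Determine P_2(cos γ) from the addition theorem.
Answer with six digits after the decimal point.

0.906042

Expand P_2 via completeness: Σ_{m} conj(Y_{2,m}) at Ω₁ times Y_{2,m} at Ω₂ —
  m=-2: -0.002842+0.004122i × +0.013122+0.002608i = -0.000048+0.000047i  (running Σ = -0.000048+0.000047i)
  m=-1: +0.040631+0.077364i × -0.140582-0.013833i = -0.004642-0.011438i  (running Σ = -0.004690-0.011391i)
  m=0: +0.618518-0.000000i × +0.598014+0.000000i = +0.369882+0.000000i  (running Σ = +0.365193-0.011391i)
  m=1: -0.040631+0.077364i × +0.140582-0.013833i = -0.004642+0.011438i  (running Σ = +0.360551+0.000047i)
  m=2: -0.002842-0.004122i × +0.013122-0.002608i = -0.000048-0.000047i  (running Σ = +0.360503+0.000000i)
Accumulated sum +0.360503+0.000000i; after 4π/(2l+1) scaling, +0.906042+0.000000i ⇒ P_2 = 0.906042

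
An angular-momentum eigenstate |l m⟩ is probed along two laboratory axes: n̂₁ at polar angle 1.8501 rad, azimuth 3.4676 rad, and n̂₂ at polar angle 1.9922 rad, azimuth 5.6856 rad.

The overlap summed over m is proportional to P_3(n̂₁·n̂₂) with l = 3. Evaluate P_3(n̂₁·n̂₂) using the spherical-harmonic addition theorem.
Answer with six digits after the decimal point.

0.444046

Summing Y*_{l m}(θ₁,φ₁)·Y_{l m}(θ₂,φ₂) over m ∈ [−3, 3]; prefactor 4π/(2·3+1) = 1.795196:
  term(m=-3) = (0.109495, -0.042572)   from Y*(Ω₁)=(-0.207026, -0.307352), Y(Ω₂)=(-0.069790, 0.309245)
  term(m=-2) = (-0.024729, 0.087181)   from Y*(Ω₁)=(-0.206930, -0.157968), Y(Ω₂)=(-0.127699, -0.323822)
  term(m=-1) = (-0.005597, -0.007405)   from Y*(Ω₁)=(0.182458, 0.061683), Y(Ω₂)=(-0.039843, -0.027117)
  term(m=+0) = (0.089013, 0.000000)   from Y*(Ω₁)=(0.269543, -0.000000), Y(Ω₂)=(0.330235, 0.000000)
  term(m=+1) = (-0.005597, 0.007405)   from Y*(Ω₁)=(-0.182458, 0.061683), Y(Ω₂)=(0.039843, -0.027117)
  term(m=+2) = (-0.024729, -0.087181)   from Y*(Ω₁)=(-0.206930, 0.157968), Y(Ω₂)=(-0.127699, 0.323822)
  term(m=+3) = (0.109495, 0.042572)   from Y*(Ω₁)=(0.207026, -0.307352), Y(Ω₂)=(0.069790, 0.309245)
Accumulated sum (0.247352, 0.000000); after 4π/(2l+1) scaling, (0.444046, 0.000000) ⇒ P_3 = 0.444046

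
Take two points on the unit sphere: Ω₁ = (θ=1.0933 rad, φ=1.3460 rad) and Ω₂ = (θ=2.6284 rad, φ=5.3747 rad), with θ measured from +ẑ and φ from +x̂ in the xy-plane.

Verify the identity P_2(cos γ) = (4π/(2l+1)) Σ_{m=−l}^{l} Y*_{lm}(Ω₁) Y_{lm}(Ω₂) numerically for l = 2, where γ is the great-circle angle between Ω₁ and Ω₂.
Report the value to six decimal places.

0.185037

Addition theorem: P_2(cos γ) = (4π/5) Σ_m Y*_{lm}(Ω₁) Y_{lm}(Ω₂), m = −2…2:
  term(m=-2) = -0.00573 - 0.02778j   from Y*(Ω₁)=-0.27442 + 0.13242j, Y(Ω₂)=-0.02269 + 0.09030j
  term(m=-1) = 0.06581 - 0.08077j   from Y*(Ω₁)=0.07029 + 0.30739j, Y(Ω₂)=-0.20320 - 0.26057j
  term(m=+0) = -0.04654 + 0.00000j   from Y*(Ω₁)=-0.11557 + 0.00000j, Y(Ω₂)=0.40271 + 0.00000j
  term(m=+1) = 0.06581 + 0.08077j   from Y*(Ω₁)=-0.07029 + 0.30739j, Y(Ω₂)=0.20320 - 0.26057j
  term(m=+2) = -0.00573 + 0.02778j   from Y*(Ω₁)=-0.27442 - 0.13242j, Y(Ω₂)=-0.02269 - 0.09030j
Accumulated sum 0.07362 - 0.00000j; after 4π/(2l+1) scaling, 0.18504 - 0.00000j ⇒ P_2 = 0.185037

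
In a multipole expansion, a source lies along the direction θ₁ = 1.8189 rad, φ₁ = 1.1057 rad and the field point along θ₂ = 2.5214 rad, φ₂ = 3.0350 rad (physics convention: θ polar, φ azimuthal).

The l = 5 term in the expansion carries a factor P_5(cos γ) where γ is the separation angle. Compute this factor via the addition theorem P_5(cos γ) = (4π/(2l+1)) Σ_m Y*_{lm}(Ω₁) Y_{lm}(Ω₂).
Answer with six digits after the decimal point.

Expand P_5 via completeness: Σ_{m} conj(Y_{5,m}) at Ω₁ times Y_{5,m} at Ω₂ —
  term(m=-5) = -0.011929+0.002689i   from Y*(Ω₁)=+0.289423-0.272170i, Y(Ω₂)=-0.026509-0.015638i
  term(m=-4) = +0.005914-0.042967i   from Y*(Ω₁)=+0.090883+0.305011i, Y(Ω₂)=-0.124076-0.056360i
  term(m=-3) = -0.042708-0.023071i   from Y*(Ω₁)=+0.141887+0.025161i, Y(Ω₂)=-0.319777-0.105892i
  term(m=-2) = +0.110982-0.096753i   from Y*(Ω₁)=-0.191456+0.256821i, Y(Ω₂)=-0.449229-0.097247i
  term(m=-1) = -0.004416-0.011785i   from Y*(Ω₁)=+0.032324+0.064414i, Y(Ω₂)=-0.173633-0.018578i
  term(m=+0) = -0.112155-0.000000i   from Y*(Ω₁)=-0.316136-0.000000i, Y(Ω₂)=+0.354769+0.000000i
  term(m=+1) = -0.004416+0.011785i   from Y*(Ω₁)=-0.032324+0.064414i, Y(Ω₂)=+0.173633-0.018578i
  term(m=+2) = +0.110982+0.096753i   from Y*(Ω₁)=-0.191456-0.256821i, Y(Ω₂)=-0.449229+0.097247i
  term(m=+3) = -0.042708+0.023071i   from Y*(Ω₁)=-0.141887+0.025161i, Y(Ω₂)=+0.319777-0.105892i
  term(m=+4) = +0.005914+0.042967i   from Y*(Ω₁)=+0.090883-0.305011i, Y(Ω₂)=-0.124076+0.056360i
  term(m=+5) = -0.011929-0.002689i   from Y*(Ω₁)=-0.289423-0.272170i, Y(Ω₂)=+0.026509-0.015638i
Total Σ_m = +0.003533+0.000000i. Multiply by 1.142397: +0.004037+0.000000i. P_5(cos γ) = 0.004037

0.004037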